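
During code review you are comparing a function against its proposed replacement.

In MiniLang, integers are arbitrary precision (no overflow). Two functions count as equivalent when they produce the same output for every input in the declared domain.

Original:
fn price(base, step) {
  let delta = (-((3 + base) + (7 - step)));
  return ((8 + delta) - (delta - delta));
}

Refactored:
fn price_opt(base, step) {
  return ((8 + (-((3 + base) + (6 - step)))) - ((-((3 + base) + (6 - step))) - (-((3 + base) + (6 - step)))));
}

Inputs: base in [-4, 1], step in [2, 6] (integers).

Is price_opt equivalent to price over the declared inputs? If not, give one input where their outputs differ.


There is a counterexample at base=-4, step=2: 4 on one side, 5 on the other.
price: delta := -4 | result 4
price_opt: result 5
verdict: not equivalent; witness: base=-4, step=2


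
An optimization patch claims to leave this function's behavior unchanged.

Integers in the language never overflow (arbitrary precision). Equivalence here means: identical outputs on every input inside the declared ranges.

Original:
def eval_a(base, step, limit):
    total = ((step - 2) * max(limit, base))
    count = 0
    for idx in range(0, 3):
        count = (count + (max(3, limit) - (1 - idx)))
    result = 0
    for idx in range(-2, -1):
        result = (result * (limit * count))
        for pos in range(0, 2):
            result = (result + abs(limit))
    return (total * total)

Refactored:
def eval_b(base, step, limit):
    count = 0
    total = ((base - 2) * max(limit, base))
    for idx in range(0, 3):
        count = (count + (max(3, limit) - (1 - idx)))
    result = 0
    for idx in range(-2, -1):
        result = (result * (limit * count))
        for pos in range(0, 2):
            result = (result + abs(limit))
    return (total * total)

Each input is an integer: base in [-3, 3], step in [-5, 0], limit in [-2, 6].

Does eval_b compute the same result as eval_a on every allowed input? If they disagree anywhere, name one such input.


Evaluate both at base=-3, step=-5, limit=-2.
eval_a: total becomes 14; next count becomes 0; next at idx=0:; next count becomes 2; next at idx=1:; next count becomes 5; next at idx=2:; next count becomes 9; next result becomes 0; next at idx=-2:; next result becomes 0; next at pos=0:; next result becomes 2; next at pos=1:; next result becomes 4; next final value 196
eval_b: count becomes 0; next total becomes 10; next at idx=0:; next count becomes 2; next at idx=1:; next count becomes 5; next at idx=2:; next count becomes 9; next result becomes 0; next at idx=-2:; next result becomes 0; next at pos=0:; next result becomes 2; next at pos=1:; next result becomes 4; next final value 100
196 vs 100 — the two versions disagree here.
verdict: not equivalent; witness: base=-3, step=-5, limit=-2


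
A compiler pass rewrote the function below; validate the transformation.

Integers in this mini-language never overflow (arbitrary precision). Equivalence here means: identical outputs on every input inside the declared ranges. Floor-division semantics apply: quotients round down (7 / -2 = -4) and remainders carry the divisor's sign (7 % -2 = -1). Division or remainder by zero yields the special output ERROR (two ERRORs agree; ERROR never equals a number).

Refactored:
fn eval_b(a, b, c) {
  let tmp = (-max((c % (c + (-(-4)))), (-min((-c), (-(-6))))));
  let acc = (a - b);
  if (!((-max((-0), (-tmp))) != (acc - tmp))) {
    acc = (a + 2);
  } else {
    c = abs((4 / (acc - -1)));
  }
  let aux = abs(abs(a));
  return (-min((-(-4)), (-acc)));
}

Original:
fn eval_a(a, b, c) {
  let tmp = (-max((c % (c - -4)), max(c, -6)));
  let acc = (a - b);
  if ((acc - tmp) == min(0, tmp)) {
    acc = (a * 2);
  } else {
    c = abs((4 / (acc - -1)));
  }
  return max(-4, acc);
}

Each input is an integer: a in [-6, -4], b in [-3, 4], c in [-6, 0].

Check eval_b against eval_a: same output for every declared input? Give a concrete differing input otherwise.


a=-5, b=-1, c=-1 yields -4 from eval_a but -3 from eval_b.
verdict: not equivalent; witness: a=-5, b=-1, c=-1


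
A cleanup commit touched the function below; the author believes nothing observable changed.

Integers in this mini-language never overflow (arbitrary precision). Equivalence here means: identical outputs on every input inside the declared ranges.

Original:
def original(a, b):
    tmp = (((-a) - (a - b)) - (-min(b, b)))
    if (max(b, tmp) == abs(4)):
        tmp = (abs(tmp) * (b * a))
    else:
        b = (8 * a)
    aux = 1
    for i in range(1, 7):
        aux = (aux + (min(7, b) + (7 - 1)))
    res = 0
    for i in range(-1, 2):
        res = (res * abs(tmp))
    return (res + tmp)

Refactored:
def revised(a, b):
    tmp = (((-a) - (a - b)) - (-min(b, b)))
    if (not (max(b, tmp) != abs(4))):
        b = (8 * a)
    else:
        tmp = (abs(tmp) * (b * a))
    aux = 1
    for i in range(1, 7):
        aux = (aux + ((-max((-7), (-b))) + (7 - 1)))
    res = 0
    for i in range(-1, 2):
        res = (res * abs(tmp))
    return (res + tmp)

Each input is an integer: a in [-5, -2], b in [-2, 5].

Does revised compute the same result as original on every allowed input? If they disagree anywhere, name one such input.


Not equivalent: a=-5, b=-2 separates them (6 vs 60).
original: tmp := 6 | (max(b, tmp) == abs(4)): false | b := -40 | aux := 1 | iter i=1: | aux := -33 | iter i=2: | aux := -67 | iter i=3: | aux := -101 | iter i=4: | aux := -135 | iter i=5: | aux := -169 | iter i=6: | aux := -203 | res := 0 | iter i=-1: | res := 0 | iter i=0: | res := 0 | iter i=1: | res := 0 | result 6
revised: tmp := 6 | (not (max(b, tmp) != abs(4))): false | tmp := 60 | aux := 1 | iter i=1: | aux := 5 | iter i=2: | aux := 9 | iter i=3: | aux := 13 | iter i=4: | aux := 17 | iter i=5: | aux := 21 | iter i=6: | aux := 25 | res := 0 | iter i=-1: | res := 0 | iter i=0: | res := 0 | iter i=1: | res := 0 | result 60
verdict: not equivalent; witness: a=-5, b=-2


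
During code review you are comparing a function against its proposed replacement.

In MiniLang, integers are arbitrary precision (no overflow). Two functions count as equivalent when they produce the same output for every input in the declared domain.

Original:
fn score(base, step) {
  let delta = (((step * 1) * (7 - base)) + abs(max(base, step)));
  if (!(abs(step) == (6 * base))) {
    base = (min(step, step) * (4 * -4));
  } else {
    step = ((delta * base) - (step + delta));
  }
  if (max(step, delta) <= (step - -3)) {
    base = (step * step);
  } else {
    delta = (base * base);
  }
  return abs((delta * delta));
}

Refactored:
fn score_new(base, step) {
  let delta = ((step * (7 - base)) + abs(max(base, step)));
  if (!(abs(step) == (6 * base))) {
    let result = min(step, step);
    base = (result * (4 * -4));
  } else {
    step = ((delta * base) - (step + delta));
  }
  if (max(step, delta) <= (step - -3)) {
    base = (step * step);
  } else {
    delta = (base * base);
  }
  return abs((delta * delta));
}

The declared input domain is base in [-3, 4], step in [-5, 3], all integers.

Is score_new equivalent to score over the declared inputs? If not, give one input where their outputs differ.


The two are interchangeable: constant usage differs; also statement counts differ; also arithmetic usage differs; also local variable names differ, and every declared input agrees.
As a probe, take base=0, step=2: score runs delta=16, then (!(abs(step) == (6 * base))) is true, then base=-32, then (max(step, delta) <= (step - -3)) is false, then delta=1024, then returns 1048576; score_new runs delta=16, then (!(abs(step) == (6 * base))) is true, then result=2, then base=-32, then (max(step, delta) <= (step - -3)) is false, then delta=1024, then returns 1048576; both end at 1048576.
Sweeping the whole domain (72 inputs) finds no disagreement.
verdict: equivalent


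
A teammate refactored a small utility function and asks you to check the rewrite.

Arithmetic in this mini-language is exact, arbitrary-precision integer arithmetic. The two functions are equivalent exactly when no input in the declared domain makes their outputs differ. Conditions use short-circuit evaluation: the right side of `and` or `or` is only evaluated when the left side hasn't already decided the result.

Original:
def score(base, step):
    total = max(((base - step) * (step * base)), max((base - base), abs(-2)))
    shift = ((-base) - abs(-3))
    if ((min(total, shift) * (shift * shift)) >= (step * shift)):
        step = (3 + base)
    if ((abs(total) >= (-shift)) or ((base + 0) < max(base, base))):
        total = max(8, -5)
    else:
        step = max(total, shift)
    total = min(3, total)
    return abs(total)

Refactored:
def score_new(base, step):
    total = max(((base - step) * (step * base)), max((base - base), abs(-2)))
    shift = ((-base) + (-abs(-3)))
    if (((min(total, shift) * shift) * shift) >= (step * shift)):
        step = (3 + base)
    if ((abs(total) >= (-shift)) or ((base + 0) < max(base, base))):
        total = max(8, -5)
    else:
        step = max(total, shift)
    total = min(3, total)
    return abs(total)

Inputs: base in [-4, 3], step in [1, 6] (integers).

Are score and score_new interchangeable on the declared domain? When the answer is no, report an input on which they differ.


Reading the diff, among the changes: arithmetic usage differs.
Tracing base=0, step=5: score: total := 2 | shift := -3 | ((min(total, shift) * (shift * shift)) >= (step * shift)): false | ((abs(total) >= (-shift)) or ((base + 0) < max(base, base))): false | step := 2 | total := 2 | result 2 | score_new: total := 2 | shift := -3 | (((min(total, shift) * shift) * shift) >= (step * shift)): false | ((abs(total) >= (-shift)) or ((base + 0) < max(base, base))): false | step := 2 | total := 2 | result 2 — matching result 2.
Across all 48 domain points the two functions coincide.
verdict: equivalent


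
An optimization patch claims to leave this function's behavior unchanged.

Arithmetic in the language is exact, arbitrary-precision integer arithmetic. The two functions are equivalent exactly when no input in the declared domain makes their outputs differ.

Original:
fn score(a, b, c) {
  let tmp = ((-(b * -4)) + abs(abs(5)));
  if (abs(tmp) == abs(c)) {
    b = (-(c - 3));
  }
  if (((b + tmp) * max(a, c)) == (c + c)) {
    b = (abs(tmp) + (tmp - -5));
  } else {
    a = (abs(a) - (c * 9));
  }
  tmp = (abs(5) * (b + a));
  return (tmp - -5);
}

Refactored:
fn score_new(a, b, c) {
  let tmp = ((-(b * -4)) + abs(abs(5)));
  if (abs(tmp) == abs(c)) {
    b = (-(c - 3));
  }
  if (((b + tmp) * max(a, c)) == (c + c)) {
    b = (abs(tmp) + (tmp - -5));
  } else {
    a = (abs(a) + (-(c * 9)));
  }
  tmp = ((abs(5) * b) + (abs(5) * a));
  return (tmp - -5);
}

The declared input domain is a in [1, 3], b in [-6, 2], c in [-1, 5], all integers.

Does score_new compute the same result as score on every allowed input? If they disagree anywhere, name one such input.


Reading the diff, among the changes: arithmetic usage differs; and constant usage differs; and min/max/abs usage differs.
As a probe, take a=3, b=-4, c=0: score runs tmp := -11 | (abs(tmp) == abs(c)): false | (((b + tmp) * max(a, c)) == (c + c)): false | a := 3 | tmp := -5 | result 0; score_new runs tmp := -11 | (abs(tmp) == abs(c)): false | (((b + tmp) * max(a, c)) == (c + c)): false | a := 3 | tmp := -5 | result 0; both end at 0.
Every one of the 189 inputs gives matching results.
verdict: equivalent


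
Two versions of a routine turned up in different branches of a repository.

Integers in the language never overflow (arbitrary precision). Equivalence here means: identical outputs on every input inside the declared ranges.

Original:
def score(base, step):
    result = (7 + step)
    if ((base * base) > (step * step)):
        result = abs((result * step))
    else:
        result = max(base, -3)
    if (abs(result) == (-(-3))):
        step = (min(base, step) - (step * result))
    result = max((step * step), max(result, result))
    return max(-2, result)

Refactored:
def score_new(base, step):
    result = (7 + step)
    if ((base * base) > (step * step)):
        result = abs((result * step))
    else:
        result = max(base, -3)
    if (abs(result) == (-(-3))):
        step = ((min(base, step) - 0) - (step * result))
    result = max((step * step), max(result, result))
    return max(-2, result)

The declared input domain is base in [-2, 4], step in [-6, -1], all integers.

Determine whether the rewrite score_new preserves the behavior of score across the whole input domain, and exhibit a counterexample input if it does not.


The two are interchangeable: constant usage differs; and arithmetic usage differs, and every declared input agrees.
One worked example (base=1, step=-4) — score: result = 3; ((base * base) > (step * step)) -> false; result = 1; (abs(result) == (-(-3))) -> false; result = 16; return 16; score_new: result = 3; ((base * base) > (step * step)) -> false; result = 1; (abs(result) == (-(-3))) -> false; result = 16; return 16; agreement on 16.
An exhaustive pass over the 42 declared inputs shows identical outputs.
verdict: equivalent


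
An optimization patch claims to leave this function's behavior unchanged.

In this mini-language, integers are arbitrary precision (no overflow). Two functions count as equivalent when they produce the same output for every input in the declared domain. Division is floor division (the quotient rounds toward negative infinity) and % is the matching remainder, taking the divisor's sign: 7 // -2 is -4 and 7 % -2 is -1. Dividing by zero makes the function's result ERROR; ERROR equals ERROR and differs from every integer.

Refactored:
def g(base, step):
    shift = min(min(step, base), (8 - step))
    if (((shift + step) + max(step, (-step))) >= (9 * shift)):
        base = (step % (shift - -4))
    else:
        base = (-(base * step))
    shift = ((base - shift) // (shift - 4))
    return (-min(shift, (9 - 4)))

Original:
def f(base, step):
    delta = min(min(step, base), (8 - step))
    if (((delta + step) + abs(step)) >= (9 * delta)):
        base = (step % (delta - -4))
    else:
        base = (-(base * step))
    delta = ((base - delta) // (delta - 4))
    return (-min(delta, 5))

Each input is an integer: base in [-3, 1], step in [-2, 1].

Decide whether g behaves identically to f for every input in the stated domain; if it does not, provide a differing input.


Side by side, the visible changes include: min/max/abs usage differs; constant usage differs; arithmetic usage differs; local variable names differ.
As a probe, take base=-2, step=0: f runs delta = -2; (((delta + step) + abs(step)) >= (9 * delta)) -> true; base = 0; delta = -1; return 1; g runs shift = -2; (((shift + step) + max(step, (-step))) >= (9 * shift)) -> true; base = 0; shift = -1; return 1; both end at 1.
Sweeping the whole domain (20 inputs) finds no disagreement.
verdict: equivalent


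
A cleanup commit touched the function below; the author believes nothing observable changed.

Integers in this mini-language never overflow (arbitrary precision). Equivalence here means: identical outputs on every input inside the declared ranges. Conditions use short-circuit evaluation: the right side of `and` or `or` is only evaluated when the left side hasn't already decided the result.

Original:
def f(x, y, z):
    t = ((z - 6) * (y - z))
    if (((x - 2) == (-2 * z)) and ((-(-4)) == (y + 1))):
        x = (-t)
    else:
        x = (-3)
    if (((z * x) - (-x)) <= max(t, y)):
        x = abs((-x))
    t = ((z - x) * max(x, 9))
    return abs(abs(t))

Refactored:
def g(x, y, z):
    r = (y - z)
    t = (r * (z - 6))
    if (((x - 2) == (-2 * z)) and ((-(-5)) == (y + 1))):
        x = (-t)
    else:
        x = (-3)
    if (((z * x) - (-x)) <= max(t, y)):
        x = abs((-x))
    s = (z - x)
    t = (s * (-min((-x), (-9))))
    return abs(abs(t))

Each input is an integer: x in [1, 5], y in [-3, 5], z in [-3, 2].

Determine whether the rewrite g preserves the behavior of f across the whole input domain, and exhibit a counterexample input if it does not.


Input x=2, y=3, z=0: 324 from f versus 27 from g.
verdict: not equivalent; witness: x=2, y=3, z=0


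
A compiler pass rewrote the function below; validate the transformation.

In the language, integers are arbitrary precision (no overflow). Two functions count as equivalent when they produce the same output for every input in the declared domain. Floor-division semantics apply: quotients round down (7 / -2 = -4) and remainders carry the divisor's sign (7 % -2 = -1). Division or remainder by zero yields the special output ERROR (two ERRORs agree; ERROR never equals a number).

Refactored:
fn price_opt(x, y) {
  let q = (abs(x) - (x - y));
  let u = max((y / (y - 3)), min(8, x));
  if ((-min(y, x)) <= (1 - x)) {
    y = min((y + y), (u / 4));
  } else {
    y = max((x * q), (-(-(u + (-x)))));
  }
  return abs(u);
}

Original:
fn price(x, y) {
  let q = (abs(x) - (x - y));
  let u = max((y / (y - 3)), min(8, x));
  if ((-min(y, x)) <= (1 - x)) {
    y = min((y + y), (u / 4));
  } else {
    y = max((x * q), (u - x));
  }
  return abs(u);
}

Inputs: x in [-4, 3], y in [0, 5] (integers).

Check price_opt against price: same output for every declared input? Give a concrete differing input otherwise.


Reading the diff, among the changes: arithmetic usage differs.
One worked example (x=-4, y=0) — price: q := 8 | u := 0 | ((-min(y, x)) <= (1 - x)): true | y := 0 | result 0; price_opt: q := 8 | u := 0 | ((-min(y, x)) <= (1 - x)): true | y := 0 | result 0; agreement on 0.
An exhaustive pass over the 48 declared inputs shows identical outputs.
verdict: equivalent


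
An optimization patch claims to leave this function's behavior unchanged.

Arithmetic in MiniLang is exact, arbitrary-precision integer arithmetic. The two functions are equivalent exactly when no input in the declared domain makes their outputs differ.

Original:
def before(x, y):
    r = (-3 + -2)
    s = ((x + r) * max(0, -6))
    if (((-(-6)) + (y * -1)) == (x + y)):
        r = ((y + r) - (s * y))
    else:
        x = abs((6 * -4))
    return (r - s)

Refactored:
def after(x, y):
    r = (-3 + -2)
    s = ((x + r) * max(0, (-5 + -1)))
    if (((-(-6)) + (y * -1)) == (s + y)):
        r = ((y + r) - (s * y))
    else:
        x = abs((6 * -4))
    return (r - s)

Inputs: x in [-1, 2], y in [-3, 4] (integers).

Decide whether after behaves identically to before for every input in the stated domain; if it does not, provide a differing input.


There is a counterexample at x=-1, y=3: -5 on one side, -2 on the other.
before: r = -5; s = 0; (((-(-6)) + (y * -1)) == (x + y)) -> false; x = 24; return -5
after: r = -5; s = 0; (((-(-6)) + (y * -1)) == (s + y)) -> true; r = -2; return -2
verdict: not equivalent; witness: x=-1, y=3


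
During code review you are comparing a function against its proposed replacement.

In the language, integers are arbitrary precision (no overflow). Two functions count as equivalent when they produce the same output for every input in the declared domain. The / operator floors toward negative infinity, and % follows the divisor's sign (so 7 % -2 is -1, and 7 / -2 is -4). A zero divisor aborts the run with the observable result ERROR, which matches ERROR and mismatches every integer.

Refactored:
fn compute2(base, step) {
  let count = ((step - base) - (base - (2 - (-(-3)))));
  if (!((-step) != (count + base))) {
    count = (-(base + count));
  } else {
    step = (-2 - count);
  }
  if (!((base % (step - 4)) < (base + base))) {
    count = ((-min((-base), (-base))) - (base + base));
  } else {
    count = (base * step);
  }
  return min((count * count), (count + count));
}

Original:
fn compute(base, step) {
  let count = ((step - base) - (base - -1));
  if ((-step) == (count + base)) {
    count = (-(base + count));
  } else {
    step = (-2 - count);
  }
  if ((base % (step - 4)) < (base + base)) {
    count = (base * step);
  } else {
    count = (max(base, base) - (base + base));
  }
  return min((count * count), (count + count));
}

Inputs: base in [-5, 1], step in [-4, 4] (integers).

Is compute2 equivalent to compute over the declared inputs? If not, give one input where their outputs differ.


Behavior is preserved: although constant usage differs; also arithmetic usage differs; also min/max/abs usage differs; also boolean connective usage differs; also comparison usage differs, the outputs never diverge.
Spot check at base=-5, step=3 — compute: count=12, then ((-step) == (count + base)) is false, then step=-14, then ((base % (step - 4)) < (base + base)) is false, then count=5, then returns 10. compute2: count=12, then (!((-step) != (count + base))) is false, then step=-14, then (!((base % (step - 4)) < (base + base))) is true, then count=5, then returns 10. Both give 10.
An exhaustive pass over the 63 declared inputs shows identical outputs.
verdict: equivalent


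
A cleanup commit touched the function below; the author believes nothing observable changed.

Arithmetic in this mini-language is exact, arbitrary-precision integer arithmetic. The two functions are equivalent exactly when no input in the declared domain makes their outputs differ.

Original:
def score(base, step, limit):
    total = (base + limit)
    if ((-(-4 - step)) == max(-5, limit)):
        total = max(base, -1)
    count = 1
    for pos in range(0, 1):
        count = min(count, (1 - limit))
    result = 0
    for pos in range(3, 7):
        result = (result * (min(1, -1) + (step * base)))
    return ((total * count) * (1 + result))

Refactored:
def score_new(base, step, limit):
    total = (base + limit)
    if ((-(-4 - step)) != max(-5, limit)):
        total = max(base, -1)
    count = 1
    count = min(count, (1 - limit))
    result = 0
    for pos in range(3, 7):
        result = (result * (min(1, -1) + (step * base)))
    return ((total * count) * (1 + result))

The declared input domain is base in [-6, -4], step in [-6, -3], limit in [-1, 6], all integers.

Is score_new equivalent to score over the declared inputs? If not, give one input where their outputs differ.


On input base=-6, step=-6, limit=-1, score returns -7 while score_new returns -1.
verdict: not equivalent; witness: base=-6, step=-6, limit=-1


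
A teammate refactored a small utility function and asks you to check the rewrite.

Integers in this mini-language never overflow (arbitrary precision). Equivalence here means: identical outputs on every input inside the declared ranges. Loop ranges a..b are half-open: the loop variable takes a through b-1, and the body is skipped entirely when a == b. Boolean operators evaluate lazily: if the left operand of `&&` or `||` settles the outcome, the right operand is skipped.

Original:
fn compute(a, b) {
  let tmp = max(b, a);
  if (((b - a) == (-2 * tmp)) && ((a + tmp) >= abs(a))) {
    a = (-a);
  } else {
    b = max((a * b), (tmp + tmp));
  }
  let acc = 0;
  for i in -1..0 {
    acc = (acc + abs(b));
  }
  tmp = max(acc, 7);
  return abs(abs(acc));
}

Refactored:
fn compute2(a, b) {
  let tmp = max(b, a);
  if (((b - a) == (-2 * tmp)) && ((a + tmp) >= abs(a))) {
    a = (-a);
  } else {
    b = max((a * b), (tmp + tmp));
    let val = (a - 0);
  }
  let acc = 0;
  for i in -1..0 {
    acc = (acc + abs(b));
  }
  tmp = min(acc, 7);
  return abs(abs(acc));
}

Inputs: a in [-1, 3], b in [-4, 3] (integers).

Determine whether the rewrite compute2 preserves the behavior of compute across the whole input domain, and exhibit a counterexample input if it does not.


Equivalent. The suspicious edit (`max(acc, 7)` became `min(acc, 7)`) never changes the result for any input inside the declared domain.
An exhaustive pass over the 40 declared inputs shows identical outputs.
As a probe, take a=0, b=-3: compute runs tmp = 0; (((b - a) == (-2 * tmp)) && ((a + tmp) >= abs(a))) -> false; b = 0; acc = 0; [i=-1]; acc = 0; tmp = 7; return 0; compute2 runs tmp = 0; (((b - a) == (-2 * tmp)) && ((a + tmp) >= abs(a))) -> false; b = 0; val = 0; acc = 0; [i=-1]; acc = 0; tmp = 0; return 0; both end at 0.
verdict: equivalent


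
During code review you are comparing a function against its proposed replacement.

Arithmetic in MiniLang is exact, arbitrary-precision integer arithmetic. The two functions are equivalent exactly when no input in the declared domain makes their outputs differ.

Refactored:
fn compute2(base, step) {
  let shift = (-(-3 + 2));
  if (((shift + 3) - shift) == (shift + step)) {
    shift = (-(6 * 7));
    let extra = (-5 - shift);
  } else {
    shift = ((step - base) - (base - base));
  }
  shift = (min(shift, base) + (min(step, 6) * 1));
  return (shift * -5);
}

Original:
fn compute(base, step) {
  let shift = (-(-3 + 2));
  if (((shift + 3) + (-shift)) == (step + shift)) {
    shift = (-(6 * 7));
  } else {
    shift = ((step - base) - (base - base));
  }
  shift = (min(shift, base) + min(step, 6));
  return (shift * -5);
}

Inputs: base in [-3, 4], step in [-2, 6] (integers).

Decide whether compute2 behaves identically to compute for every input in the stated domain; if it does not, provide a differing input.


Equivalent — the differences include constant usage differs; and statement counts differ; and local variable names differ; and arithmetic usage differs, yet no declared input distinguishes the two.
As a probe, take base=-1, step=-2: compute runs shift := 1 | (((shift + 3) + (-shift)) == (step + shift)): false | shift := -1 | shift := -3 | result 15; compute2 runs shift := 1 | (((shift + 3) - shift) == (shift + step)): false | shift := -1 | shift := -3 | result 15; both end at 15.
Across all 72 domain points the two functions coincide.
verdict: equivalent


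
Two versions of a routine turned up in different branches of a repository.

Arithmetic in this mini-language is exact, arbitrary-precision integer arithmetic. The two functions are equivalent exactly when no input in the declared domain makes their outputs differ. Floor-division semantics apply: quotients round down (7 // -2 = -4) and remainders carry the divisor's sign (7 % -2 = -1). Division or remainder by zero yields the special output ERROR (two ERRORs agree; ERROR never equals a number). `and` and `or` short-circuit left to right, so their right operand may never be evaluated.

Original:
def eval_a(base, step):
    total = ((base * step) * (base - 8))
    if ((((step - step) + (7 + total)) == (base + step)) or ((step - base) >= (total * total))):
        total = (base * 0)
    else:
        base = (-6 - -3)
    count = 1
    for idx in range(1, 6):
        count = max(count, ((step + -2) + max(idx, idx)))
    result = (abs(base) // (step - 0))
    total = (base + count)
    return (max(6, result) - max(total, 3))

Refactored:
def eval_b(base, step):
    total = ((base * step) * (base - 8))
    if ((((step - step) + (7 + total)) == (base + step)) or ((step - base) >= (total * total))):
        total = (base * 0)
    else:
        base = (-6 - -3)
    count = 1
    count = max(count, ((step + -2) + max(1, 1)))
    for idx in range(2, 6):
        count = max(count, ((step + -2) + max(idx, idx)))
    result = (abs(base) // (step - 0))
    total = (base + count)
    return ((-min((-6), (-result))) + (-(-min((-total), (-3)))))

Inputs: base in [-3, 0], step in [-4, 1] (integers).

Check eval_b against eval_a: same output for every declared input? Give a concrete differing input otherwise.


Behavior is preserved: although statement counts differ; and arithmetic usage differs; and min/max/abs usage differs; and loop structure differs; and constant usage differs, the outputs never diverge.
Tracing base=-3, step=-4: eval_a: total=-132, then ((((step - step) + (7 + total)) == (base + step)) or ((step - base) >= (total * total))) is false, then base=-3, then count=1, then (idx=1), then count=1, then (idx=2), then count=1, then (idx=3), then count=1, then (idx=4), then count=1, then (idx=5), then count=1, then result=-1, then total=-2, then returns 3 | eval_b: total=-132, then ((((step - step) + (7 + total)) == (base + step)) or ((step - base) >= (total * total))) is false, then base=-3, then count=1, then count=1, then (idx=2), then count=1, then (idx=3), then count=1, then (idx=4), then count=1, then (idx=5), then count=1, then result=-1, then total=-2, then returns 3 — matching result 3.
Sweeping the whole domain (24 inputs) finds no disagreement.
verdict: equivalent


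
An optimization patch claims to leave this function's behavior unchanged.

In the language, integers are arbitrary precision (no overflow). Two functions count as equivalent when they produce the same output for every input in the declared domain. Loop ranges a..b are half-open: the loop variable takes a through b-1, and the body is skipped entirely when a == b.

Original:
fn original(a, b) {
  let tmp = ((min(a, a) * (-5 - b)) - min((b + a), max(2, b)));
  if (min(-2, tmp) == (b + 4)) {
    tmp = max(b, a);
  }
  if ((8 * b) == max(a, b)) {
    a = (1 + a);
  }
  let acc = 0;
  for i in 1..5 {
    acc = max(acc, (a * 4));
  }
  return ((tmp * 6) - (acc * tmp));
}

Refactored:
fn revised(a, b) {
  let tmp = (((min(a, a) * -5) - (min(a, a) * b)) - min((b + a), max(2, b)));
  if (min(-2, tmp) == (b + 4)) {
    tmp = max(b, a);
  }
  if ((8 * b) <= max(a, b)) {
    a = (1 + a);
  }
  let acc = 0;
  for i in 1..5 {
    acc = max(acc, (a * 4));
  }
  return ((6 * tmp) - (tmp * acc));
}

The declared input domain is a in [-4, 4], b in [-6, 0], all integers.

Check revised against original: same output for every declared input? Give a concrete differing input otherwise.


Take a=0, b=-5.
original: tmp=5, then (min(-2, tmp) == (b + 4)) is false, then ((8 * b) == max(a, b)) is false, then acc=0, then (i=1), then acc=0, then (i=2), then acc=0, then (i=3), then acc=0, then (i=4), then acc=0, then returns 30
revised: tmp=5, then (min(-2, tmp) == (b + 4)) is false, then ((8 * b) <= max(a, b)) is true, then a=1, then acc=0, then (i=1), then acc=4, then (i=2), then acc=4, then (i=3), then acc=4, then (i=4), then acc=4, then returns 10
30 against 10: the behavior changed.
verdict: not equivalent; witness: a=0, b=-5


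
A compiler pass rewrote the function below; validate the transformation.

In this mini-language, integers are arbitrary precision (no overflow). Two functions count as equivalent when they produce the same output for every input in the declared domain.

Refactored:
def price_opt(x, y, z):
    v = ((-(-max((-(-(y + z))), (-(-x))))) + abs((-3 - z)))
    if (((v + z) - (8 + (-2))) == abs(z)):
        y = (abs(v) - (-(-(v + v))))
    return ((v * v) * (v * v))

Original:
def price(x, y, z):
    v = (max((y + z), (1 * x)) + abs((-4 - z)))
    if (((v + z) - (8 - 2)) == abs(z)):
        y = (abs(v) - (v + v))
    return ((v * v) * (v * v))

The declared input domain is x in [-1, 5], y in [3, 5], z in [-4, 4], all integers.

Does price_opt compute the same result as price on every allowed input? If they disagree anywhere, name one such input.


Try x=-1, y=3, z=-4.
price: v = -1; (((v + z) - (8 - 2)) == abs(z)) -> false; return 1
price_opt: v = 0; (((v + z) - (8 + (-2))) == abs(z)) -> false; return 0
1 vs 0 — the two versions disagree here.
verdict: not equivalent; witness: x=-1, y=3, z=-4


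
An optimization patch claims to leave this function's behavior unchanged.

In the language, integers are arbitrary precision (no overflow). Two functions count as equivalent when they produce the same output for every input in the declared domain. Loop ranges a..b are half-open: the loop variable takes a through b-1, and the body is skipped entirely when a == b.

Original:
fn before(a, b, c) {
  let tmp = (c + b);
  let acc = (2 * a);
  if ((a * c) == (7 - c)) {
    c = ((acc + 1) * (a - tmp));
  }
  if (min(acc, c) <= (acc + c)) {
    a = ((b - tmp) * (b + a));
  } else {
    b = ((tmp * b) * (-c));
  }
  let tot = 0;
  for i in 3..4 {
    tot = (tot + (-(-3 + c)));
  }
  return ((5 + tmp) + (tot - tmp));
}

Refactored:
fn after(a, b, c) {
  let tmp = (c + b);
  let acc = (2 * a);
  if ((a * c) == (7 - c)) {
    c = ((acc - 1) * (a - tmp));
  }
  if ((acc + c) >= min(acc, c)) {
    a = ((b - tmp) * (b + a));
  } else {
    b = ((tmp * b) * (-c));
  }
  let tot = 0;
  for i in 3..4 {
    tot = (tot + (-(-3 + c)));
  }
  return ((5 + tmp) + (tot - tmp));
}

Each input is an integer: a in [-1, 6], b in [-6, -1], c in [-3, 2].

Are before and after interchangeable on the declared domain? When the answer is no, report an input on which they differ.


The rewrite breaks on a=6, b=-6, c=1, where the results are -135 and -113.
before: tmp = -5; acc = 12; ((a * c) == (7 - c)) -> true; c = 143; (min(acc, c) <= (acc + c)) -> true; a = 0; tot = 0; [i=3]; tot = -140; return -135
after: tmp = -5; acc = 12; ((a * c) == (7 - c)) -> true; c = 121; ((acc + c) >= min(acc, c)) -> true; a = 0; tot = 0; [i=3]; tot = -118; return -113
verdict: not equivalent; witness: a=6, b=-6, c=1


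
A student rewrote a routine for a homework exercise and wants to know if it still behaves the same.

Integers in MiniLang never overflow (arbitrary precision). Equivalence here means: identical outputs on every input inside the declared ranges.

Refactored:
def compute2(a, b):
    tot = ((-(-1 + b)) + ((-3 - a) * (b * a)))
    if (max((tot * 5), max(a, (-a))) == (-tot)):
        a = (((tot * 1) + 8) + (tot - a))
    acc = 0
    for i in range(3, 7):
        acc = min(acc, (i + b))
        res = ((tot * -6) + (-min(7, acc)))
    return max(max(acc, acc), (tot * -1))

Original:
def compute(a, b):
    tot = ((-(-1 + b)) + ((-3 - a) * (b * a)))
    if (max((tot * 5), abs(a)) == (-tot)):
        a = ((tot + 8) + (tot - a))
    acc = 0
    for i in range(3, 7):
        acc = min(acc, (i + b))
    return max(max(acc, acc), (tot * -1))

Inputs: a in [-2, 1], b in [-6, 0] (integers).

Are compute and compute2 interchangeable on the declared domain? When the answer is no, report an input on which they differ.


The two versions differ — the changes include local variable names differ; and min/max/abs usage differs; and constant usage differs; and statement counts differ; and arithmetic usage differs.
Spot check at a=1, b=-4 — compute: tot=21, then (max((tot * 5), abs(a)) == (-tot)) is false, then acc=0, then (i=3), then acc=-1, then (i=4), then acc=-1, then (i=5), then acc=-1, then (i=6), then acc=-1, then returns -1. compute2: tot=21, then (max((tot * 5), max(a, (-a))) == (-tot)) is false, then acc=0, then (i=3), then acc=-1, then res=-125, then (i=4), then acc=-1, then res=-125, then (i=5), then acc=-1, then res=-125, then (i=6), then acc=-1, then res=-125, then returns -1. Both give -1.
Sweeping the whole domain (28 inputs) finds no disagreement.
verdict: equivalent


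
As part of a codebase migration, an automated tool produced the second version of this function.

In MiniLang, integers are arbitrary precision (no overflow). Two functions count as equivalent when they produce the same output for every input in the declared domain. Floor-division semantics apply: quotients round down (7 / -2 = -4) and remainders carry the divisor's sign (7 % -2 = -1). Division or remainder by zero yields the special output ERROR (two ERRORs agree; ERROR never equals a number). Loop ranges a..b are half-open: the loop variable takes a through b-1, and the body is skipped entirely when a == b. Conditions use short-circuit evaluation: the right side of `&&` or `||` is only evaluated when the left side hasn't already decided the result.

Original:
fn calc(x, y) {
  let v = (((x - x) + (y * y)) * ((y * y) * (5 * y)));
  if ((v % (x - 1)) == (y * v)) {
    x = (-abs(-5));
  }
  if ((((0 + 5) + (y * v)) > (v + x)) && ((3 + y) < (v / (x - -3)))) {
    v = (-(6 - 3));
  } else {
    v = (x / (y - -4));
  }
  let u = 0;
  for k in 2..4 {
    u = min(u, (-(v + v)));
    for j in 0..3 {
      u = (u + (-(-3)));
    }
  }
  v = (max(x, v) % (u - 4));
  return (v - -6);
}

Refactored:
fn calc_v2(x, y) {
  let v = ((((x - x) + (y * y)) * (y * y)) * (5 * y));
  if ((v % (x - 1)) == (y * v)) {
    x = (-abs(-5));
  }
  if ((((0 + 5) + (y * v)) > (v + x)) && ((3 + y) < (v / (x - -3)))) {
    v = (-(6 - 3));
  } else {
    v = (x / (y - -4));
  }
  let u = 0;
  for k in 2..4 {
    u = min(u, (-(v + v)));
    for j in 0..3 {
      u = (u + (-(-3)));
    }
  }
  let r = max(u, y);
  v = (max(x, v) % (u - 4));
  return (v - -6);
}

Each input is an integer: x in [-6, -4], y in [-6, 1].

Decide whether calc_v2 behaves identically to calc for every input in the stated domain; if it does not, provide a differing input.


This is a faithful refactor — statement counts differ; also local variable names differ; also min/max/abs usage differs, but the computed results match everywhere.
One worked example (x=-6, y=-3) — calc: v=-1215, then ((v % (x - 1)) == (y * v)) is false, then ((((0 + 5) + (y * v)) > (v + x)) && ((3 + y) < (v / (x - -3)))) is true, then v=-3, then u=0, then (k=2), then u=0, then (j=0), then u=3, then (j=1), then u=6, then (j=2), then u=9, then (k=3), then u=6, then (j=0), then u=9, then (j=1), then u=12, then (j=2), then u=15, then v=8, then returns 14; calc_v2: v=-1215, then ((v % (x - 1)) == (y * v)) is false, then ((((0 + 5) + (y * v)) > (v + x)) && ((3 + y) < (v / (x - -3)))) is true, then v=-3, then u=0, then (k=2), then u=0, then (j=0), then u=3, then (j=1), then u=6, then (j=2), then u=9, then (k=3), then u=6, then (j=0), then u=9, then (j=1), then u=12, then (j=2), then u=15, then r=15, then v=8, then returns 14; agreement on 14.
An exhaustive pass over the 24 declared inputs shows identical outputs.
verdict: equivalent


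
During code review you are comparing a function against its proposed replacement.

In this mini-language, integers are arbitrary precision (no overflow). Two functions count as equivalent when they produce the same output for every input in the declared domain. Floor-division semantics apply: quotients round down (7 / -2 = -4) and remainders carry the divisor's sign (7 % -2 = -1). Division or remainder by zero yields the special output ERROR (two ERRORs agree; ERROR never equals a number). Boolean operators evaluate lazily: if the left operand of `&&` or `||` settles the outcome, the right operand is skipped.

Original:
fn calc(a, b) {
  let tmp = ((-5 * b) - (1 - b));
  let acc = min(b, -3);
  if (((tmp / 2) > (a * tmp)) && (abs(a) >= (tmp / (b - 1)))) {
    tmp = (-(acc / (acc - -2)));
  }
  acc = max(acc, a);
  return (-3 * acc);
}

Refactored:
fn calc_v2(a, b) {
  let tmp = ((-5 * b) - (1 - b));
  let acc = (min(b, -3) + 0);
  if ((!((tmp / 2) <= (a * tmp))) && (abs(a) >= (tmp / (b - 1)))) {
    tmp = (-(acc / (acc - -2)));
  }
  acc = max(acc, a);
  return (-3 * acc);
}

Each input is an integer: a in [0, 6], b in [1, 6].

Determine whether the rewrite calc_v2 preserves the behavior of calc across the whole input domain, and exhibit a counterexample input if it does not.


Reading the diff, among the changes: boolean connective usage differs; and constant usage differs; and arithmetic usage differs; and comparison usage differs.
One worked example (a=3, b=2) — calc: tmp becomes -9; next acc becomes -3; next (((tmp / 2) > (a * tmp)) && (abs(a) >= (tmp / (b - 1)))) evaluates to true; next tmp becomes -3; next acc becomes 3; next final value -9; calc_v2: tmp becomes -9; next acc becomes -3; next ((!((tmp / 2) <= (a * tmp))) && (abs(a) >= (tmp / (b - 1)))) evaluates to true; next tmp becomes -3; next acc becomes 3; next final value -9; agreement on -9.
Sweeping the whole domain (42 inputs) finds no disagreement.
verdict: equivalent


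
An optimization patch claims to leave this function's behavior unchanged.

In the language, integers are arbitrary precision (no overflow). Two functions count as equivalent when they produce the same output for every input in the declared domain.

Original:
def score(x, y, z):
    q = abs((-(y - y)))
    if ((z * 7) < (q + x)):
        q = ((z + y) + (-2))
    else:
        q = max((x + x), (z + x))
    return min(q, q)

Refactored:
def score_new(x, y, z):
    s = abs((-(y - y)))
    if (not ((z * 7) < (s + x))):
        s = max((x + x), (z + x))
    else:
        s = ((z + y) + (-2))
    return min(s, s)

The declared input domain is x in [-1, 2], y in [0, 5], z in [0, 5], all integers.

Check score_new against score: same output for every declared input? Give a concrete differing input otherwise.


The two versions differ — the changes include local variable names differ; also boolean connective usage differs.
One worked example (x=0, y=2, z=4) — score: q := 0 | ((z * 7) < (q + x)): false | q := 4 | result 4; score_new: s := 0 | (not ((z * 7) < (s + x))): true | s := 4 | result 4; agreement on 4.
Every one of the 144 inputs gives matching results.
verdict: equivalent
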